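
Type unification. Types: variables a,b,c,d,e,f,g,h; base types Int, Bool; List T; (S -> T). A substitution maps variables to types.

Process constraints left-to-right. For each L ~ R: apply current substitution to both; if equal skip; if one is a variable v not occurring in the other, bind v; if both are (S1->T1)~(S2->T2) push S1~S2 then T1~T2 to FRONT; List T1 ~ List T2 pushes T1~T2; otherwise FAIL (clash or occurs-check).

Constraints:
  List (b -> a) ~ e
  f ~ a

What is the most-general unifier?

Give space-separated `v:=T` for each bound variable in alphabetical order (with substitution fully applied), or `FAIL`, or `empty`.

step 1: unify List (b -> a) ~ e  [subst: {-} | 1 pending]
  bind e := List (b -> a)
step 2: unify f ~ a  [subst: {e:=List (b -> a)} | 0 pending]
  bind f := a

Answer: e:=List (b -> a) f:=a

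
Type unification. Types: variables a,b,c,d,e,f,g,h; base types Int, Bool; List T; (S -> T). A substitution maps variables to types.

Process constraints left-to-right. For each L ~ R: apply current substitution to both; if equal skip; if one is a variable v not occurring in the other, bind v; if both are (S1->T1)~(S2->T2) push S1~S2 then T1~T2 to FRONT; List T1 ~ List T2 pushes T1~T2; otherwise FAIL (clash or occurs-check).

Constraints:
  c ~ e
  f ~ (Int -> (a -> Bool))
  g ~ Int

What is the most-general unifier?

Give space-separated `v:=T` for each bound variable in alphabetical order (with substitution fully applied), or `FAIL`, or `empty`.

step 1: unify c ~ e  [subst: {-} | 2 pending]
  bind c := e
step 2: unify f ~ (Int -> (a -> Bool))  [subst: {c:=e} | 1 pending]
  bind f := (Int -> (a -> Bool))
step 3: unify g ~ Int  [subst: {c:=e, f:=(Int -> (a -> Bool))} | 0 pending]
  bind g := Int

Answer: c:=e f:=(Int -> (a -> Bool)) g:=Int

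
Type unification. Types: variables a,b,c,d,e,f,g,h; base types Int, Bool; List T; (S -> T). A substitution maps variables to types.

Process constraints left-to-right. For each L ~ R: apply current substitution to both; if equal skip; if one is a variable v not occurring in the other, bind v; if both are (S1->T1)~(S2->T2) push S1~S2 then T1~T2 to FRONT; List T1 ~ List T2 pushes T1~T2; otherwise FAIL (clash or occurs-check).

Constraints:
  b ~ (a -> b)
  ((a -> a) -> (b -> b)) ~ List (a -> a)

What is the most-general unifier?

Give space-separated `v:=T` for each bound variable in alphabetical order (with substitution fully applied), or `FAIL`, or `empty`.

step 1: unify b ~ (a -> b)  [subst: {-} | 1 pending]
  occurs-check fail: b in (a -> b)

Answer: FAIL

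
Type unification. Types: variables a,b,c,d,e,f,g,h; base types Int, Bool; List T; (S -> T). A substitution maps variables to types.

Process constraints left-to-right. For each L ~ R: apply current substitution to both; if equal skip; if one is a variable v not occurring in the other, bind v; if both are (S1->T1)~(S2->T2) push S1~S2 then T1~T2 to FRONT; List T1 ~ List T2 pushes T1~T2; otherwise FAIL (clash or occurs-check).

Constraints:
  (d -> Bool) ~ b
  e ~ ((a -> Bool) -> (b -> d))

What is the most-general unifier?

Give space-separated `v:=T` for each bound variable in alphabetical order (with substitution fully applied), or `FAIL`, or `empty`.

step 1: unify (d -> Bool) ~ b  [subst: {-} | 1 pending]
  bind b := (d -> Bool)
step 2: unify e ~ ((a -> Bool) -> ((d -> Bool) -> d))  [subst: {b:=(d -> Bool)} | 0 pending]
  bind e := ((a -> Bool) -> ((d -> Bool) -> d))

Answer: b:=(d -> Bool) e:=((a -> Bool) -> ((d -> Bool) -> d))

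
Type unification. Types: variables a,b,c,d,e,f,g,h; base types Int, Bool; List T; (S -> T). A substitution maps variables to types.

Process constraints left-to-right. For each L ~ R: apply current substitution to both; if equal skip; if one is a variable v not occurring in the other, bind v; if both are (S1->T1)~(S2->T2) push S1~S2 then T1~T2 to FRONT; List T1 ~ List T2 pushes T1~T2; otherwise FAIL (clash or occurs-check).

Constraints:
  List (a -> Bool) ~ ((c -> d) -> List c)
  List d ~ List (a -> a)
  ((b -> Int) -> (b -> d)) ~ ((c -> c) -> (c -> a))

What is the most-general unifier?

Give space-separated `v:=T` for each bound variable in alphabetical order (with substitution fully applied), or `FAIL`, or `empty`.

Answer: FAIL

Derivation:
step 1: unify List (a -> Bool) ~ ((c -> d) -> List c)  [subst: {-} | 2 pending]
  clash: List (a -> Bool) vs ((c -> d) -> List c)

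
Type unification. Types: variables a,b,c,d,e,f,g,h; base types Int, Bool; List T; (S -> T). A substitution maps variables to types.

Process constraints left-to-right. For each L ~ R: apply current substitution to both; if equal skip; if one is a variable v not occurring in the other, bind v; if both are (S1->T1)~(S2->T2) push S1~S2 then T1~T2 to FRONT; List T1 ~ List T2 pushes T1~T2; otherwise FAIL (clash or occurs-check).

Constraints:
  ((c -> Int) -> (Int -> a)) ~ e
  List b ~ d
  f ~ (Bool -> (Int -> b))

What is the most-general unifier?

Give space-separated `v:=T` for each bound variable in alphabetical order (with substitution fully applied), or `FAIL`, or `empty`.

Answer: d:=List b e:=((c -> Int) -> (Int -> a)) f:=(Bool -> (Int -> b))

Derivation:
step 1: unify ((c -> Int) -> (Int -> a)) ~ e  [subst: {-} | 2 pending]
  bind e := ((c -> Int) -> (Int -> a))
step 2: unify List b ~ d  [subst: {e:=((c -> Int) -> (Int -> a))} | 1 pending]
  bind d := List b
step 3: unify f ~ (Bool -> (Int -> b))  [subst: {e:=((c -> Int) -> (Int -> a)), d:=List b} | 0 pending]
  bind f := (Bool -> (Int -> b))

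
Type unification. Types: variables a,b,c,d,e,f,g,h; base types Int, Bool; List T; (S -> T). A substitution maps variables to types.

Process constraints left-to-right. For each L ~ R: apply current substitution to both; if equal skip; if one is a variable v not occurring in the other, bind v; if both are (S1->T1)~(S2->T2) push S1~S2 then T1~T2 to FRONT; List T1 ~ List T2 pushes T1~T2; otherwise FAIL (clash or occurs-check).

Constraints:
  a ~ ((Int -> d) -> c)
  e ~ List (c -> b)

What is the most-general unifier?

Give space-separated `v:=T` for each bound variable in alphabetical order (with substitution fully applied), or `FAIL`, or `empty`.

Answer: a:=((Int -> d) -> c) e:=List (c -> b)

Derivation:
step 1: unify a ~ ((Int -> d) -> c)  [subst: {-} | 1 pending]
  bind a := ((Int -> d) -> c)
step 2: unify e ~ List (c -> b)  [subst: {a:=((Int -> d) -> c)} | 0 pending]
  bind e := List (c -> b)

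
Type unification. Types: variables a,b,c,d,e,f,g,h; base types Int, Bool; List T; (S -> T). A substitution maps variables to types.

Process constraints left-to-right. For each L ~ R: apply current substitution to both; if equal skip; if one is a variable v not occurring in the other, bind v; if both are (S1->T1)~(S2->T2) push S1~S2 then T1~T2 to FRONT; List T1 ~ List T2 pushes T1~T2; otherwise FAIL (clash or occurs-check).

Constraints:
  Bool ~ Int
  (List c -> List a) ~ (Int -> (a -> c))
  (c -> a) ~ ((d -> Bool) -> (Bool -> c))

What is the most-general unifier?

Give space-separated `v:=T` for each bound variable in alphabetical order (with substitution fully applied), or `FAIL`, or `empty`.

step 1: unify Bool ~ Int  [subst: {-} | 2 pending]
  clash: Bool vs Int

Answer: FAIL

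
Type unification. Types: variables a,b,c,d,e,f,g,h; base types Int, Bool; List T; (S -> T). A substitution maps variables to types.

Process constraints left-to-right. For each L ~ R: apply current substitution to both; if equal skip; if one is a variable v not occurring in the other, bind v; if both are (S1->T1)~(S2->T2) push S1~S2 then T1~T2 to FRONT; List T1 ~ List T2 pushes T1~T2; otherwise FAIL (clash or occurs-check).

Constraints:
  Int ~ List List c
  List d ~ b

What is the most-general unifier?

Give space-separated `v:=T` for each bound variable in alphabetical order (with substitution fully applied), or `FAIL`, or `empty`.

Answer: FAIL

Derivation:
step 1: unify Int ~ List List c  [subst: {-} | 1 pending]
  clash: Int vs List List c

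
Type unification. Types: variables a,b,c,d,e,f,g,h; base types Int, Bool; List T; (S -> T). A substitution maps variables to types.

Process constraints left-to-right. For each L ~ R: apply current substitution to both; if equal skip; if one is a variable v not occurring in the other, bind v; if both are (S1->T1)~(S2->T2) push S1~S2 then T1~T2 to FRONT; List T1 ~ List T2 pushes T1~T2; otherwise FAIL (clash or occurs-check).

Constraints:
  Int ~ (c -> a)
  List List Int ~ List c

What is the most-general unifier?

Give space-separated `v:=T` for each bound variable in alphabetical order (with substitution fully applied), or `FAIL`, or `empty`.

step 1: unify Int ~ (c -> a)  [subst: {-} | 1 pending]
  clash: Int vs (c -> a)

Answer: FAIL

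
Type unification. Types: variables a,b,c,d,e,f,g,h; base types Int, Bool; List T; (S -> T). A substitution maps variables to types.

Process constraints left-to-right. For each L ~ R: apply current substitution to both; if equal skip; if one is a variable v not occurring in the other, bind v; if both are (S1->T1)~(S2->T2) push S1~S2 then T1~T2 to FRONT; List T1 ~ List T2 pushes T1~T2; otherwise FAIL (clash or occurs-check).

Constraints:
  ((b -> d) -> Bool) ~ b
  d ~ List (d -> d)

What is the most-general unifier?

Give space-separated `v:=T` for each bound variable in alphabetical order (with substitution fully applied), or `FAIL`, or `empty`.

Answer: FAIL

Derivation:
step 1: unify ((b -> d) -> Bool) ~ b  [subst: {-} | 1 pending]
  occurs-check fail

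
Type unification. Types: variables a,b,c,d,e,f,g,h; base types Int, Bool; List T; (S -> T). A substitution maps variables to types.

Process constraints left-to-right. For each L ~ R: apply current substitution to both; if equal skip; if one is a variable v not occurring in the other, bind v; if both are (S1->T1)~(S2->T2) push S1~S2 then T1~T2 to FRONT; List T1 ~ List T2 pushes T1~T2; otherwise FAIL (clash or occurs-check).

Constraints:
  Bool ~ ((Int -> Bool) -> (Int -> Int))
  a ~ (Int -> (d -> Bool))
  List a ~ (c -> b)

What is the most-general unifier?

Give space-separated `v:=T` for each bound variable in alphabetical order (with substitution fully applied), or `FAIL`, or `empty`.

step 1: unify Bool ~ ((Int -> Bool) -> (Int -> Int))  [subst: {-} | 2 pending]
  clash: Bool vs ((Int -> Bool) -> (Int -> Int))

Answer: FAIL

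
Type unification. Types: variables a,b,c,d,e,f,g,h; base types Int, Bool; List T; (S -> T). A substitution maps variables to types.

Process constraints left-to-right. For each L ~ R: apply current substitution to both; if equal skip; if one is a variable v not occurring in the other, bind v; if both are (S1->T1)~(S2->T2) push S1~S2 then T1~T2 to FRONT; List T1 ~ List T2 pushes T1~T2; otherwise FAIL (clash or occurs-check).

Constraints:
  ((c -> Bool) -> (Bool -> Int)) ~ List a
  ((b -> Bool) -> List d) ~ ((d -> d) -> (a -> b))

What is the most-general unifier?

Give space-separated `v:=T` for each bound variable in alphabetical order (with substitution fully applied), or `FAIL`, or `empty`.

step 1: unify ((c -> Bool) -> (Bool -> Int)) ~ List a  [subst: {-} | 1 pending]
  clash: ((c -> Bool) -> (Bool -> Int)) vs List a

Answer: FAIL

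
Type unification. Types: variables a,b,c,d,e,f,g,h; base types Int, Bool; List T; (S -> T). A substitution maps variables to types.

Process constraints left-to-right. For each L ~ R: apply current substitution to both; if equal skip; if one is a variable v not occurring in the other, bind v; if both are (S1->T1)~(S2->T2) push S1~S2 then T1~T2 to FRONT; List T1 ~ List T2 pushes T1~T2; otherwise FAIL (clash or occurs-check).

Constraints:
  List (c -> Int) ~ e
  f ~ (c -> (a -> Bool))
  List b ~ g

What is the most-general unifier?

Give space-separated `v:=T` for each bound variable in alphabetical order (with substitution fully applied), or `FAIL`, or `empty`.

step 1: unify List (c -> Int) ~ e  [subst: {-} | 2 pending]
  bind e := List (c -> Int)
step 2: unify f ~ (c -> (a -> Bool))  [subst: {e:=List (c -> Int)} | 1 pending]
  bind f := (c -> (a -> Bool))
step 3: unify List b ~ g  [subst: {e:=List (c -> Int), f:=(c -> (a -> Bool))} | 0 pending]
  bind g := List b

Answer: e:=List (c -> Int) f:=(c -> (a -> Bool)) g:=List b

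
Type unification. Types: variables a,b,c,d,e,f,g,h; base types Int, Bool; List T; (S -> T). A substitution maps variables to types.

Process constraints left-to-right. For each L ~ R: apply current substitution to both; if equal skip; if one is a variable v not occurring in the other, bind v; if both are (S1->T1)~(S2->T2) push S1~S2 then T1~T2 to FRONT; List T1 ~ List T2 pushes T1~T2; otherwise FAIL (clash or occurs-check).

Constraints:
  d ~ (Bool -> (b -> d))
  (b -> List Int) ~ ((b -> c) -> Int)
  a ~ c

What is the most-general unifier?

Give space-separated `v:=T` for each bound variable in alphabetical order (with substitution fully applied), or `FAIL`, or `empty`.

step 1: unify d ~ (Bool -> (b -> d))  [subst: {-} | 2 pending]
  occurs-check fail: d in (Bool -> (b -> d))

Answer: FAIL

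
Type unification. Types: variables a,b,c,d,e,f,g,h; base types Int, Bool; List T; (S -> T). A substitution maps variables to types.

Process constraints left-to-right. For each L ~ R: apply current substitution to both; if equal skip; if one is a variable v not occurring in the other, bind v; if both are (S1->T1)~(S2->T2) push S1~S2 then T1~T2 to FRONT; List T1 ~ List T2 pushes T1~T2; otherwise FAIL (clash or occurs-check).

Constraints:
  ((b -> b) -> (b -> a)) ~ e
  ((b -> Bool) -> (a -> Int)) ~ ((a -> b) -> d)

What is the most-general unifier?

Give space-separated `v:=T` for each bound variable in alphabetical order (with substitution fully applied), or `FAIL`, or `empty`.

Answer: a:=Bool b:=Bool d:=(Bool -> Int) e:=((Bool -> Bool) -> (Bool -> Bool))

Derivation:
step 1: unify ((b -> b) -> (b -> a)) ~ e  [subst: {-} | 1 pending]
  bind e := ((b -> b) -> (b -> a))
step 2: unify ((b -> Bool) -> (a -> Int)) ~ ((a -> b) -> d)  [subst: {e:=((b -> b) -> (b -> a))} | 0 pending]
  -> decompose arrow: push (b -> Bool)~(a -> b), (a -> Int)~d
step 3: unify (b -> Bool) ~ (a -> b)  [subst: {e:=((b -> b) -> (b -> a))} | 1 pending]
  -> decompose arrow: push b~a, Bool~b
step 4: unify b ~ a  [subst: {e:=((b -> b) -> (b -> a))} | 2 pending]
  bind b := a
step 5: unify Bool ~ a  [subst: {e:=((b -> b) -> (b -> a)), b:=a} | 1 pending]
  bind a := Bool
step 6: unify (Bool -> Int) ~ d  [subst: {e:=((b -> b) -> (b -> a)), b:=a, a:=Bool} | 0 pending]
  bind d := (Bool -> Int)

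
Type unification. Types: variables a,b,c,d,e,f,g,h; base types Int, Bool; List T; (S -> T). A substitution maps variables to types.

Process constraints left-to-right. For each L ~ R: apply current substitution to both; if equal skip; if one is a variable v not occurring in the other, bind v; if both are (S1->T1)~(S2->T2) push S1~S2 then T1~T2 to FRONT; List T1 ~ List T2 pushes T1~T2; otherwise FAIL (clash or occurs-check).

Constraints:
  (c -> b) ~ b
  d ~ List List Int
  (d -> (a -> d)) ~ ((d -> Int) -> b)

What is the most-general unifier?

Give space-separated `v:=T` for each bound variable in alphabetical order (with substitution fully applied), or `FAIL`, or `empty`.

step 1: unify (c -> b) ~ b  [subst: {-} | 2 pending]
  occurs-check fail

Answer: FAIL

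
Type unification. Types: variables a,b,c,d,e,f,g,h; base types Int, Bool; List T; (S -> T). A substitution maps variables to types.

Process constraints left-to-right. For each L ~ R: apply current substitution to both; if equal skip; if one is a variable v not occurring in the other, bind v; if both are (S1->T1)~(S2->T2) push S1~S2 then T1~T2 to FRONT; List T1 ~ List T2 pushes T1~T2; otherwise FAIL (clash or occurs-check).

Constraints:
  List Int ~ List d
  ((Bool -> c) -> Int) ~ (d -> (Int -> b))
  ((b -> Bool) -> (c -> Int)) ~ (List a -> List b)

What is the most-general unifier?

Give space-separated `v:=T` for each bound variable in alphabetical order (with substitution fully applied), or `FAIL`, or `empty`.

step 1: unify List Int ~ List d  [subst: {-} | 2 pending]
  -> decompose List: push Int~d
step 2: unify Int ~ d  [subst: {-} | 2 pending]
  bind d := Int
step 3: unify ((Bool -> c) -> Int) ~ (Int -> (Int -> b))  [subst: {d:=Int} | 1 pending]
  -> decompose arrow: push (Bool -> c)~Int, Int~(Int -> b)
step 4: unify (Bool -> c) ~ Int  [subst: {d:=Int} | 2 pending]
  clash: (Bool -> c) vs Int

Answer: FAIL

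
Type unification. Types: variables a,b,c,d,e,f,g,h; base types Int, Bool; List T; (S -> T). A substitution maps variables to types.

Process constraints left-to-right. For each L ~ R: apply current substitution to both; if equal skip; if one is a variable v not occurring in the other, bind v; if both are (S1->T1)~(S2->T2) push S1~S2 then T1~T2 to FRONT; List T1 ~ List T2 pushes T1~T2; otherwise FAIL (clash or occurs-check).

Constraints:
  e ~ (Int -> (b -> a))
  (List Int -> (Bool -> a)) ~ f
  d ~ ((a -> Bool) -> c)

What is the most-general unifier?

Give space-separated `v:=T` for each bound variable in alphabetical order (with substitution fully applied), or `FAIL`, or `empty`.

Answer: d:=((a -> Bool) -> c) e:=(Int -> (b -> a)) f:=(List Int -> (Bool -> a))

Derivation:
step 1: unify e ~ (Int -> (b -> a))  [subst: {-} | 2 pending]
  bind e := (Int -> (b -> a))
step 2: unify (List Int -> (Bool -> a)) ~ f  [subst: {e:=(Int -> (b -> a))} | 1 pending]
  bind f := (List Int -> (Bool -> a))
step 3: unify d ~ ((a -> Bool) -> c)  [subst: {e:=(Int -> (b -> a)), f:=(List Int -> (Bool -> a))} | 0 pending]
  bind d := ((a -> Bool) -> c)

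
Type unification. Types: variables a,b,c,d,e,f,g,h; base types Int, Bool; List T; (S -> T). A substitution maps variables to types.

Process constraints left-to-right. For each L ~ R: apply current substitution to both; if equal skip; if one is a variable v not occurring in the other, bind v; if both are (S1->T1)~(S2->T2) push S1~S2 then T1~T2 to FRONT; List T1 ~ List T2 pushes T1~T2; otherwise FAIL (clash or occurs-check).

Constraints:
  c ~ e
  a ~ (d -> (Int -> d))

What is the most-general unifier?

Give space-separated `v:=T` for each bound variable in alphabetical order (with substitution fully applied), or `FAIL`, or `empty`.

Answer: a:=(d -> (Int -> d)) c:=e

Derivation:
step 1: unify c ~ e  [subst: {-} | 1 pending]
  bind c := e
step 2: unify a ~ (d -> (Int -> d))  [subst: {c:=e} | 0 pending]
  bind a := (d -> (Int -> d))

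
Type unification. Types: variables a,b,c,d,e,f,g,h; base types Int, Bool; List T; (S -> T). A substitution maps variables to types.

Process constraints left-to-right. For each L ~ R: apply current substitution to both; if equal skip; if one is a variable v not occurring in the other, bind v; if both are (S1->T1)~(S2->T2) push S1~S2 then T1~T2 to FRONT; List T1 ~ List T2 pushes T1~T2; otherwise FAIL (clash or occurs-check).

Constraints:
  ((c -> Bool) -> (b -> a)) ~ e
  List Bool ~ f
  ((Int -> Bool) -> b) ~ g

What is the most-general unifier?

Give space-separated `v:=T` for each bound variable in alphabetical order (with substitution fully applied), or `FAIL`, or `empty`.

Answer: e:=((c -> Bool) -> (b -> a)) f:=List Bool g:=((Int -> Bool) -> b)

Derivation:
step 1: unify ((c -> Bool) -> (b -> a)) ~ e  [subst: {-} | 2 pending]
  bind e := ((c -> Bool) -> (b -> a))
step 2: unify List Bool ~ f  [subst: {e:=((c -> Bool) -> (b -> a))} | 1 pending]
  bind f := List Bool
step 3: unify ((Int -> Bool) -> b) ~ g  [subst: {e:=((c -> Bool) -> (b -> a)), f:=List Bool} | 0 pending]
  bind g := ((Int -> Bool) -> b)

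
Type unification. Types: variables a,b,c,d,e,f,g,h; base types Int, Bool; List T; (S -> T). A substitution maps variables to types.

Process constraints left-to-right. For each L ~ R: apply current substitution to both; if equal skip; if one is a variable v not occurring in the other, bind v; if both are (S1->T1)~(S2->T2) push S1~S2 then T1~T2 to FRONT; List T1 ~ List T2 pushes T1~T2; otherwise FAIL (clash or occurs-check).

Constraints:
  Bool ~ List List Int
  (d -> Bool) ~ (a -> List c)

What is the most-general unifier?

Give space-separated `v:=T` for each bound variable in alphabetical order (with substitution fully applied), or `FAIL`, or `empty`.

Answer: FAIL

Derivation:
step 1: unify Bool ~ List List Int  [subst: {-} | 1 pending]
  clash: Bool vs List List Int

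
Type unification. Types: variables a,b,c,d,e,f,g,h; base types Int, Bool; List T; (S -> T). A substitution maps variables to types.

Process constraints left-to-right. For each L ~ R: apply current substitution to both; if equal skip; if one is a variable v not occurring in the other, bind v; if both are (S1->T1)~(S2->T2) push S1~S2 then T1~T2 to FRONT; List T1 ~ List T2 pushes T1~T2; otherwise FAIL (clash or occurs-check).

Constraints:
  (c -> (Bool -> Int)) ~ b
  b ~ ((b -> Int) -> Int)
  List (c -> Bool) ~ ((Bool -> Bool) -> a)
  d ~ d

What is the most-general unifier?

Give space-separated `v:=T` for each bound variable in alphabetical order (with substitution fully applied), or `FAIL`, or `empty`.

Answer: FAIL

Derivation:
step 1: unify (c -> (Bool -> Int)) ~ b  [subst: {-} | 3 pending]
  bind b := (c -> (Bool -> Int))
step 2: unify (c -> (Bool -> Int)) ~ (((c -> (Bool -> Int)) -> Int) -> Int)  [subst: {b:=(c -> (Bool -> Int))} | 2 pending]
  -> decompose arrow: push c~((c -> (Bool -> Int)) -> Int), (Bool -> Int)~Int
step 3: unify c ~ ((c -> (Bool -> Int)) -> Int)  [subst: {b:=(c -> (Bool -> Int))} | 3 pending]
  occurs-check fail: c in ((c -> (Bool -> Int)) -> Int)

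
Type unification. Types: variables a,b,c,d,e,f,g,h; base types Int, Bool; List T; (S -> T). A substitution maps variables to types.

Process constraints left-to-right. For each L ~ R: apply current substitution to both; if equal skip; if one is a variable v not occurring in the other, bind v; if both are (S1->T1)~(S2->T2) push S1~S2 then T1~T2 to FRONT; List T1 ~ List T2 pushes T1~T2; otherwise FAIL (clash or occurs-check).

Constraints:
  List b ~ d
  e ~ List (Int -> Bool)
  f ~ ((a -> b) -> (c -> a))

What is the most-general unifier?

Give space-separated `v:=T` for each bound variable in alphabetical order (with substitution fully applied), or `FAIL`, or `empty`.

Answer: d:=List b e:=List (Int -> Bool) f:=((a -> b) -> (c -> a))

Derivation:
step 1: unify List b ~ d  [subst: {-} | 2 pending]
  bind d := List b
step 2: unify e ~ List (Int -> Bool)  [subst: {d:=List b} | 1 pending]
  bind e := List (Int -> Bool)
step 3: unify f ~ ((a -> b) -> (c -> a))  [subst: {d:=List b, e:=List (Int -> Bool)} | 0 pending]
  bind f := ((a -> b) -> (c -> a))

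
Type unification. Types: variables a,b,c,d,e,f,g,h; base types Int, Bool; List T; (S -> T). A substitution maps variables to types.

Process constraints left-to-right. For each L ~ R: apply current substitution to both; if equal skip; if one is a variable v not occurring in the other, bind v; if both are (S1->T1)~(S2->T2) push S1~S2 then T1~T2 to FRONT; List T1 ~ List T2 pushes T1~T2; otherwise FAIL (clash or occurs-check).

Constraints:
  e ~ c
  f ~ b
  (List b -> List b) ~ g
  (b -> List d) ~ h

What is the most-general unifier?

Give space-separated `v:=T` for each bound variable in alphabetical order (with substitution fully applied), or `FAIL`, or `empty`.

step 1: unify e ~ c  [subst: {-} | 3 pending]
  bind e := c
step 2: unify f ~ b  [subst: {e:=c} | 2 pending]
  bind f := b
step 3: unify (List b -> List b) ~ g  [subst: {e:=c, f:=b} | 1 pending]
  bind g := (List b -> List b)
step 4: unify (b -> List d) ~ h  [subst: {e:=c, f:=b, g:=(List b -> List b)} | 0 pending]
  bind h := (b -> List d)

Answer: e:=c f:=b g:=(List b -> List b) h:=(b -> List d)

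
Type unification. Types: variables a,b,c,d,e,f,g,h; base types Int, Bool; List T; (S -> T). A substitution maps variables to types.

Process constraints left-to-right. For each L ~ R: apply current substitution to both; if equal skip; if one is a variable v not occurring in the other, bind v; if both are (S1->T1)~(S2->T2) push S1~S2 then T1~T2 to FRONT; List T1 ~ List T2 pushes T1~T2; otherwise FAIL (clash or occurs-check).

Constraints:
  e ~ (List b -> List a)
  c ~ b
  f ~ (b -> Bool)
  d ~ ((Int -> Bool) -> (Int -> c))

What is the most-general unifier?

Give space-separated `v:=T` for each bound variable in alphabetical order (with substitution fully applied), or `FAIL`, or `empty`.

Answer: c:=b d:=((Int -> Bool) -> (Int -> b)) e:=(List b -> List a) f:=(b -> Bool)

Derivation:
step 1: unify e ~ (List b -> List a)  [subst: {-} | 3 pending]
  bind e := (List b -> List a)
step 2: unify c ~ b  [subst: {e:=(List b -> List a)} | 2 pending]
  bind c := b
step 3: unify f ~ (b -> Bool)  [subst: {e:=(List b -> List a), c:=b} | 1 pending]
  bind f := (b -> Bool)
step 4: unify d ~ ((Int -> Bool) -> (Int -> b))  [subst: {e:=(List b -> List a), c:=b, f:=(b -> Bool)} | 0 pending]
  bind d := ((Int -> Bool) -> (Int -> b))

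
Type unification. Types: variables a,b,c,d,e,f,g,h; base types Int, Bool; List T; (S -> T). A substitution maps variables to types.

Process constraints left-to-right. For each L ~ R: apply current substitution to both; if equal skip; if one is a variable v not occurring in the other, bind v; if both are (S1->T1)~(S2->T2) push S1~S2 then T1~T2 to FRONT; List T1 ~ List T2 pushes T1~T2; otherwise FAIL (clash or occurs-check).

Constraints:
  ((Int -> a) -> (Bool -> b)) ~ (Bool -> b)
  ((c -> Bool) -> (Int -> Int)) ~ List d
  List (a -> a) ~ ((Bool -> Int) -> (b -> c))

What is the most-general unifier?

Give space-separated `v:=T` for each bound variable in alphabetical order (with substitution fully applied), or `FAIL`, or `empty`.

step 1: unify ((Int -> a) -> (Bool -> b)) ~ (Bool -> b)  [subst: {-} | 2 pending]
  -> decompose arrow: push (Int -> a)~Bool, (Bool -> b)~b
step 2: unify (Int -> a) ~ Bool  [subst: {-} | 3 pending]
  clash: (Int -> a) vs Bool

Answer: FAIL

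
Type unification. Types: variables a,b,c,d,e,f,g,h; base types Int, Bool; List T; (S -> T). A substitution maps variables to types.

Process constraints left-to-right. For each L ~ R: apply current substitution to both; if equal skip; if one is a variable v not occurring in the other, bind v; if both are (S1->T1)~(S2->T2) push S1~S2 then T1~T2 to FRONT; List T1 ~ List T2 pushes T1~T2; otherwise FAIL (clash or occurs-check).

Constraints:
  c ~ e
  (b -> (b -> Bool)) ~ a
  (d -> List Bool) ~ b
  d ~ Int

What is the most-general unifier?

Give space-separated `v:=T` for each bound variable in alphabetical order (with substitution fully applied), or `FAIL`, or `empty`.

step 1: unify c ~ e  [subst: {-} | 3 pending]
  bind c := e
step 2: unify (b -> (b -> Bool)) ~ a  [subst: {c:=e} | 2 pending]
  bind a := (b -> (b -> Bool))
step 3: unify (d -> List Bool) ~ b  [subst: {c:=e, a:=(b -> (b -> Bool))} | 1 pending]
  bind b := (d -> List Bool)
step 4: unify d ~ Int  [subst: {c:=e, a:=(b -> (b -> Bool)), b:=(d -> List Bool)} | 0 pending]
  bind d := Int

Answer: a:=((Int -> List Bool) -> ((Int -> List Bool) -> Bool)) b:=(Int -> List Bool) c:=e d:=Int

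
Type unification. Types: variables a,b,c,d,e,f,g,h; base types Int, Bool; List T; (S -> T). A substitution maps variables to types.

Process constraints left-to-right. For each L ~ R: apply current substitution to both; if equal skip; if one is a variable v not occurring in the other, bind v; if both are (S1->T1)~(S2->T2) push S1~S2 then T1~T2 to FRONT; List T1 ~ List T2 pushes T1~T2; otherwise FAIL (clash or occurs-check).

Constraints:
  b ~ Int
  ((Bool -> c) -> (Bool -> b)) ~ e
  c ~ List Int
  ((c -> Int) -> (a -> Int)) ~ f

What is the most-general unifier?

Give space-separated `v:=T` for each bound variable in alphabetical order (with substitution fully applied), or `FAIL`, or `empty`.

Answer: b:=Int c:=List Int e:=((Bool -> List Int) -> (Bool -> Int)) f:=((List Int -> Int) -> (a -> Int))

Derivation:
step 1: unify b ~ Int  [subst: {-} | 3 pending]
  bind b := Int
step 2: unify ((Bool -> c) -> (Bool -> Int)) ~ e  [subst: {b:=Int} | 2 pending]
  bind e := ((Bool -> c) -> (Bool -> Int))
step 3: unify c ~ List Int  [subst: {b:=Int, e:=((Bool -> c) -> (Bool -> Int))} | 1 pending]
  bind c := List Int
step 4: unify ((List Int -> Int) -> (a -> Int)) ~ f  [subst: {b:=Int, e:=((Bool -> c) -> (Bool -> Int)), c:=List Int} | 0 pending]
  bind f := ((List Int -> Int) -> (a -> Int))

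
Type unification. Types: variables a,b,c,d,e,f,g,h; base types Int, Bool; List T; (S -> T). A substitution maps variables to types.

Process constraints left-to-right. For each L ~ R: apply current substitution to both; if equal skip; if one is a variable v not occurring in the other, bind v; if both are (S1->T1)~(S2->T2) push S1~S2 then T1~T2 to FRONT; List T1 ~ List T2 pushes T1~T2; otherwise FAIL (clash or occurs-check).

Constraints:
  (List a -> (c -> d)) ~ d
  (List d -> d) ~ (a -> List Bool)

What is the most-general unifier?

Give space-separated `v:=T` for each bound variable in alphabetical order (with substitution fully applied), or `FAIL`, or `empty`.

step 1: unify (List a -> (c -> d)) ~ d  [subst: {-} | 1 pending]
  occurs-check fail

Answer: FAIL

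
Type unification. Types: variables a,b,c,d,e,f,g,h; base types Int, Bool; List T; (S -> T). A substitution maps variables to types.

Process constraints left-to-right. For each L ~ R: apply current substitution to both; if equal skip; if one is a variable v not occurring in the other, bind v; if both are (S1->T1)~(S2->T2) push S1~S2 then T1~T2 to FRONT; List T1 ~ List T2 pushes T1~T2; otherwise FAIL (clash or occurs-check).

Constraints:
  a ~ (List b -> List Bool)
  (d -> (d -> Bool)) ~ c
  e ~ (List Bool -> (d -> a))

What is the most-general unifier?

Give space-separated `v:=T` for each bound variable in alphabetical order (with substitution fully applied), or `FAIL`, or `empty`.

step 1: unify a ~ (List b -> List Bool)  [subst: {-} | 2 pending]
  bind a := (List b -> List Bool)
step 2: unify (d -> (d -> Bool)) ~ c  [subst: {a:=(List b -> List Bool)} | 1 pending]
  bind c := (d -> (d -> Bool))
step 3: unify e ~ (List Bool -> (d -> (List b -> List Bool)))  [subst: {a:=(List b -> List Bool), c:=(d -> (d -> Bool))} | 0 pending]
  bind e := (List Bool -> (d -> (List b -> List Bool)))

Answer: a:=(List b -> List Bool) c:=(d -> (d -> Bool)) e:=(List Bool -> (d -> (List b -> List Bool)))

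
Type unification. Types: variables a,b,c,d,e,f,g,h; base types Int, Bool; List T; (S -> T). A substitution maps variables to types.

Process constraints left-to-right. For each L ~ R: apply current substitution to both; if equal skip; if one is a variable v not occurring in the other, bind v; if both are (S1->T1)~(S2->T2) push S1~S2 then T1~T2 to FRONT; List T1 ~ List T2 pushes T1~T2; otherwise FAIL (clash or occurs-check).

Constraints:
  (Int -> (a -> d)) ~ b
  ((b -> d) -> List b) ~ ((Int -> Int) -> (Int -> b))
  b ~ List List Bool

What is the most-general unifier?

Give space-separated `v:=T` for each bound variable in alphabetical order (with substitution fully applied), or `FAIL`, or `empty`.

Answer: FAIL

Derivation:
step 1: unify (Int -> (a -> d)) ~ b  [subst: {-} | 2 pending]
  bind b := (Int -> (a -> d))
step 2: unify (((Int -> (a -> d)) -> d) -> List (Int -> (a -> d))) ~ ((Int -> Int) -> (Int -> (Int -> (a -> d))))  [subst: {b:=(Int -> (a -> d))} | 1 pending]
  -> decompose arrow: push ((Int -> (a -> d)) -> d)~(Int -> Int), List (Int -> (a -> d))~(Int -> (Int -> (a -> d)))
step 3: unify ((Int -> (a -> d)) -> d) ~ (Int -> Int)  [subst: {b:=(Int -> (a -> d))} | 2 pending]
  -> decompose arrow: push (Int -> (a -> d))~Int, d~Int
step 4: unify (Int -> (a -> d)) ~ Int  [subst: {b:=(Int -> (a -> d))} | 3 pending]
  clash: (Int -> (a -> d)) vs Int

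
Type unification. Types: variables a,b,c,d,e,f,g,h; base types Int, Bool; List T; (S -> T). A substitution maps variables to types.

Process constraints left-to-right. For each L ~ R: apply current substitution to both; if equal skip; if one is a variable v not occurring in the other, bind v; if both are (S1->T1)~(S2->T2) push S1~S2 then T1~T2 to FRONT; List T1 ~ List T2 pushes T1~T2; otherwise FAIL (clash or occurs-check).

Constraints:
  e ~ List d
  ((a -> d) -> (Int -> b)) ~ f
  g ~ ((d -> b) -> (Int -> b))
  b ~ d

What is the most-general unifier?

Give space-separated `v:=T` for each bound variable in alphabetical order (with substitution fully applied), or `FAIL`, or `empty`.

step 1: unify e ~ List d  [subst: {-} | 3 pending]
  bind e := List d
step 2: unify ((a -> d) -> (Int -> b)) ~ f  [subst: {e:=List d} | 2 pending]
  bind f := ((a -> d) -> (Int -> b))
step 3: unify g ~ ((d -> b) -> (Int -> b))  [subst: {e:=List d, f:=((a -> d) -> (Int -> b))} | 1 pending]
  bind g := ((d -> b) -> (Int -> b))
step 4: unify b ~ d  [subst: {e:=List d, f:=((a -> d) -> (Int -> b)), g:=((d -> b) -> (Int -> b))} | 0 pending]
  bind b := d

Answer: b:=d e:=List d f:=((a -> d) -> (Int -> d)) g:=((d -> d) -> (Int -> d))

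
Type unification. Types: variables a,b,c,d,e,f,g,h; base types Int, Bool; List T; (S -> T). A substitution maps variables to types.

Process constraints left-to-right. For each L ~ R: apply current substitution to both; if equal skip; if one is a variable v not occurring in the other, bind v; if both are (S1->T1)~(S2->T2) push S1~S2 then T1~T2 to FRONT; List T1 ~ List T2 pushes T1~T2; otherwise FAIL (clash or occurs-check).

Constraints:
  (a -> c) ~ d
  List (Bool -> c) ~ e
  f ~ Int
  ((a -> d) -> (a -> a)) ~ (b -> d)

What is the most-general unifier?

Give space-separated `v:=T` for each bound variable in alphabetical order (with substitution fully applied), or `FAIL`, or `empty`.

step 1: unify (a -> c) ~ d  [subst: {-} | 3 pending]
  bind d := (a -> c)
step 2: unify List (Bool -> c) ~ e  [subst: {d:=(a -> c)} | 2 pending]
  bind e := List (Bool -> c)
step 3: unify f ~ Int  [subst: {d:=(a -> c), e:=List (Bool -> c)} | 1 pending]
  bind f := Int
step 4: unify ((a -> (a -> c)) -> (a -> a)) ~ (b -> (a -> c))  [subst: {d:=(a -> c), e:=List (Bool -> c), f:=Int} | 0 pending]
  -> decompose arrow: push (a -> (a -> c))~b, (a -> a)~(a -> c)
step 5: unify (a -> (a -> c)) ~ b  [subst: {d:=(a -> c), e:=List (Bool -> c), f:=Int} | 1 pending]
  bind b := (a -> (a -> c))
step 6: unify (a -> a) ~ (a -> c)  [subst: {d:=(a -> c), e:=List (Bool -> c), f:=Int, b:=(a -> (a -> c))} | 0 pending]
  -> decompose arrow: push a~a, a~c
step 7: unify a ~ a  [subst: {d:=(a -> c), e:=List (Bool -> c), f:=Int, b:=(a -> (a -> c))} | 1 pending]
  -> identical, skip
step 8: unify a ~ c  [subst: {d:=(a -> c), e:=List (Bool -> c), f:=Int, b:=(a -> (a -> c))} | 0 pending]
  bind a := c

Answer: a:=c b:=(c -> (c -> c)) d:=(c -> c) e:=List (Bool -> c) f:=Int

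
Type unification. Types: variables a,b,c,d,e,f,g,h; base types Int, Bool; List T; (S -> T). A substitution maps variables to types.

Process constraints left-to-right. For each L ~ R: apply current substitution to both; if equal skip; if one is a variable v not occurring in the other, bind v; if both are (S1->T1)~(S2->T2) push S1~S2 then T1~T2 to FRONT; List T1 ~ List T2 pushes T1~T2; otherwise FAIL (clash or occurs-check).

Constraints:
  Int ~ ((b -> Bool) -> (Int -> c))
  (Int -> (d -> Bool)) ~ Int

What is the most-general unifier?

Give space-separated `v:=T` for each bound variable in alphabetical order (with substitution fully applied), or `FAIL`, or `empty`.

Answer: FAIL

Derivation:
step 1: unify Int ~ ((b -> Bool) -> (Int -> c))  [subst: {-} | 1 pending]
  clash: Int vs ((b -> Bool) -> (Int -> c))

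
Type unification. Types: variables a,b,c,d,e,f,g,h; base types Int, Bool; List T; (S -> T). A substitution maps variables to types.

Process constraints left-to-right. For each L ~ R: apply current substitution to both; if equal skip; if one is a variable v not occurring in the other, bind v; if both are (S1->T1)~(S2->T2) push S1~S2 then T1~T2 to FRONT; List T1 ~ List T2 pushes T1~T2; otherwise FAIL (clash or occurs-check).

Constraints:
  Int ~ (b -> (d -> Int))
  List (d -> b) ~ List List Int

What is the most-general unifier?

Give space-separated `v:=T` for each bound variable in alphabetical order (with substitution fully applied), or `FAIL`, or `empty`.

Answer: FAIL

Derivation:
step 1: unify Int ~ (b -> (d -> Int))  [subst: {-} | 1 pending]
  clash: Int vs (b -> (d -> Int))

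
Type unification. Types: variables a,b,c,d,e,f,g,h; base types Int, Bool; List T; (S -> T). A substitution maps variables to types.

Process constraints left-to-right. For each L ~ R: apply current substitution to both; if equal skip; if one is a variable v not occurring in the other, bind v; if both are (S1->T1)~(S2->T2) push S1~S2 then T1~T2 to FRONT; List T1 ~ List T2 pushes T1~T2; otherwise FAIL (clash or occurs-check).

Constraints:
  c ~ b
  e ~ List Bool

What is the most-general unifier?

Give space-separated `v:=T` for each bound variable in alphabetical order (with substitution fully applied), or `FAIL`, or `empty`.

step 1: unify c ~ b  [subst: {-} | 1 pending]
  bind c := b
step 2: unify e ~ List Bool  [subst: {c:=b} | 0 pending]
  bind e := List Bool

Answer: c:=b e:=List Bool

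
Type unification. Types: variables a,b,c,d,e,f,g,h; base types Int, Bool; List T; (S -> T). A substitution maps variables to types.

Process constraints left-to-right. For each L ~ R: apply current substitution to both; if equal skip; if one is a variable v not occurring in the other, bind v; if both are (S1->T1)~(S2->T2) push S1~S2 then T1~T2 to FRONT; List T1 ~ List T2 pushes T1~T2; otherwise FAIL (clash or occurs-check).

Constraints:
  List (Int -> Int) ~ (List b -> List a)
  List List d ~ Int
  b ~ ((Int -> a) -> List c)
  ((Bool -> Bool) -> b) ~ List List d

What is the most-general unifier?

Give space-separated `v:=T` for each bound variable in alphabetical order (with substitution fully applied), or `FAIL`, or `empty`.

step 1: unify List (Int -> Int) ~ (List b -> List a)  [subst: {-} | 3 pending]
  clash: List (Int -> Int) vs (List b -> List a)

Answer: FAIL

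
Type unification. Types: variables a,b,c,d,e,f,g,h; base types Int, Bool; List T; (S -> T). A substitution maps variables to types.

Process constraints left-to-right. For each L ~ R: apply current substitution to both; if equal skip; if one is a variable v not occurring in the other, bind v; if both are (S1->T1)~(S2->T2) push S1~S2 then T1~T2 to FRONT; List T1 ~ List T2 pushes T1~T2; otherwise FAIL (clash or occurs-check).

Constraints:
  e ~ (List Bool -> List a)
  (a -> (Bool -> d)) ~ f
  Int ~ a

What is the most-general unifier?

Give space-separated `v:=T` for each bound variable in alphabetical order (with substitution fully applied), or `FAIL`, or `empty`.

Answer: a:=Int e:=(List Bool -> List Int) f:=(Int -> (Bool -> d))

Derivation:
step 1: unify e ~ (List Bool -> List a)  [subst: {-} | 2 pending]
  bind e := (List Bool -> List a)
step 2: unify (a -> (Bool -> d)) ~ f  [subst: {e:=(List Bool -> List a)} | 1 pending]
  bind f := (a -> (Bool -> d))
step 3: unify Int ~ a  [subst: {e:=(List Bool -> List a), f:=(a -> (Bool -> d))} | 0 pending]
  bind a := Int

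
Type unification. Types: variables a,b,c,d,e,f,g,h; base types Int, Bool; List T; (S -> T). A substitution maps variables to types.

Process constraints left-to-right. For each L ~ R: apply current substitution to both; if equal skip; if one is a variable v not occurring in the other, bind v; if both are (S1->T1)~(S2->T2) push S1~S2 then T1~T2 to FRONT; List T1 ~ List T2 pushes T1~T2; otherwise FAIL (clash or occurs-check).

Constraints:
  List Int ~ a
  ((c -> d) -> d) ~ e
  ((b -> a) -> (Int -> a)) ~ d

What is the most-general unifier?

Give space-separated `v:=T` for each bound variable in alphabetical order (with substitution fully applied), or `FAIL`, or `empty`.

step 1: unify List Int ~ a  [subst: {-} | 2 pending]
  bind a := List Int
step 2: unify ((c -> d) -> d) ~ e  [subst: {a:=List Int} | 1 pending]
  bind e := ((c -> d) -> d)
step 3: unify ((b -> List Int) -> (Int -> List Int)) ~ d  [subst: {a:=List Int, e:=((c -> d) -> d)} | 0 pending]
  bind d := ((b -> List Int) -> (Int -> List Int))

Answer: a:=List Int d:=((b -> List Int) -> (Int -> List Int)) e:=((c -> ((b -> List Int) -> (Int -> List Int))) -> ((b -> List Int) -> (Int -> List Int)))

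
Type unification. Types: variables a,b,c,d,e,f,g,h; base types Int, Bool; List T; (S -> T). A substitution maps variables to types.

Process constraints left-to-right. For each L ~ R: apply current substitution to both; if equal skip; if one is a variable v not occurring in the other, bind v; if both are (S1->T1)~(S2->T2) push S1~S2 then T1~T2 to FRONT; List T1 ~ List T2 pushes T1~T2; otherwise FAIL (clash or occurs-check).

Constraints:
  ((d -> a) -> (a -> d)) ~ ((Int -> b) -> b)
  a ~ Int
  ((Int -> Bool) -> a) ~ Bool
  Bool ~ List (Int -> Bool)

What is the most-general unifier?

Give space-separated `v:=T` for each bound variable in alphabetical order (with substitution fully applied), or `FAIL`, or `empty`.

Answer: FAIL

Derivation:
step 1: unify ((d -> a) -> (a -> d)) ~ ((Int -> b) -> b)  [subst: {-} | 3 pending]
  -> decompose arrow: push (d -> a)~(Int -> b), (a -> d)~b
step 2: unify (d -> a) ~ (Int -> b)  [subst: {-} | 4 pending]
  -> decompose arrow: push d~Int, a~b
step 3: unify d ~ Int  [subst: {-} | 5 pending]
  bind d := Int
step 4: unify a ~ b  [subst: {d:=Int} | 4 pending]
  bind a := b
step 5: unify (b -> Int) ~ b  [subst: {d:=Int, a:=b} | 3 pending]
  occurs-check fail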